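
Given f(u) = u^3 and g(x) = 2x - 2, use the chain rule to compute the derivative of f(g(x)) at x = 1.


Using the chain rule: (f(g(x)))' = f'(g(x)) * g'(x)
First, find g(1):
g(1) = 2 * 1 - 2 = 0
Next, f'(u) = 3u^2
And g'(x) = 2
So f'(g(1)) * g'(1)
= 3 * 0^2 * 2
= 3 * 0 * 2
= 0

0


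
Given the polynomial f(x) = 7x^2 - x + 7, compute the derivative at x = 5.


Differentiate term by term using power and sum rules:
f(x) = 7x^2 - x + 7
f'(x) = 14x - 1
Substitute x = 5:
f'(5) = 14 * 5 - 1
= 70 - 1
= 69

69


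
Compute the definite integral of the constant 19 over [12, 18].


The integral of a constant k over [a, b] equals k * (b - a).
integral from 12 to 18 of 19 dx
= 19 * (18 - 12)
= 19 * 6
= 114

114


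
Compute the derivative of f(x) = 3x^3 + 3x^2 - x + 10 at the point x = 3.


Differentiate f(x) = 3x^3 + 3x^2 - x + 10 term by term:
f'(x) = 9x^2 + 6x - 1
Substitute x = 3:
f'(3) = 9 * 3^2 + 6 * 3 - 1
= 81 + 18 - 1
= 98

98


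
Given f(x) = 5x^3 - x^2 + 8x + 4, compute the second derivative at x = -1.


First derivative:
f'(x) = 15x^2 - 2x + 8
Second derivative:
f''(x) = 30x - 2
Substitute x = -1:
f''(-1) = 30 * (-1) - 2
= -30 - 2
= -32

-32


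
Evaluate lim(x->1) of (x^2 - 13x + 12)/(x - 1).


Direct substitution gives 0/0, so we factor the numerator.
Factor: (x^2 - 13x + 12) = (x - 1)(x - 12)
Cancel the common factor (x - 1):
(x^2 - 13x + 12)/(x - 1) = (x - 12)
Now substitute x = 1:
= (1) - (12) = -11

-11


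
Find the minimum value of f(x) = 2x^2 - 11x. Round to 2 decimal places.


For a quadratic f(x) = ax^2 + bx + c with a > 0, the minimum is at the vertex.
Vertex x-coordinate: x = -b/(2a)
x = -(-11) / (2 * 2)
x = 11/4
Substitute back to find the minimum value:
f(11/4) = 2 * (11/4)^2 - 11 * (11/4) + 0
= 121/8 - 121/4 + 0
= -121/8 ≈ -15.13

-15.13


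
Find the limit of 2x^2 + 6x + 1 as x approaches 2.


Since polynomials are continuous, we use direct substitution.
lim(x->2) of 2x^2 + 6x + 1
= 2 * 2^2 + 6 * 2 + 1
= 8 + 12 + 1
= 21

21


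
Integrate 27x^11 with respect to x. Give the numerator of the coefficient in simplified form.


Apply the power rule for integration:
integral of ax^n dx = a/(n+1) * x^(n+1) + C
integral of 27x^11 dx
= 27/12 * x^12 + C
= 9/4 * x^12 + C
The coefficient in lowest terms is 9/4, and its numerator is 9

9


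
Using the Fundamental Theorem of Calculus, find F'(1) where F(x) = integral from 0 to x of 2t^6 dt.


By the Fundamental Theorem of Calculus (Part 1):
If F(x) = integral from 0 to x of f(t) dt, then F'(x) = f(x)
Here f(t) = 2t^6
So F'(x) = 2x^6
Evaluate at x = 1:
F'(1) = 2 * 1^6
= 2 * 1
= 2

2


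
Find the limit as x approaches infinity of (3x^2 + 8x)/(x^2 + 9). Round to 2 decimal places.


For limits at infinity with equal-degree polynomials,
we compare leading coefficients.
Numerator leading term: 3x^2
Denominator leading term: x^2
Divide both by x^2:
lim = (3 + 8/x) / (1 + 9/x^2)
As x -> infinity, the 1/x and 1/x^2 terms vanish:
= 3/1 = 3 = 3.00

3.00


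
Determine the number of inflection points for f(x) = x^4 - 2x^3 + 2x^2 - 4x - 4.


Inflection points occur where f''(x) = 0 and concavity changes.
f(x) = x^4 - 2x^3 + 2x^2 - 4x - 4
f'(x) = 4x^3 - 6x^2 + 4x - 4
f''(x) = 12x^2 - 12x + 4
This is a quadratic in x. Use the discriminant to count real roots.
Discriminant = (-12)^2 - 4 * 12 * 4
= 144 - 192
= -48
Since discriminant < 0, f''(x) = 0 has no real solutions.
Number of inflection points: 0

0


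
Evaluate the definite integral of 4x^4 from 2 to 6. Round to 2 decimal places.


Find the antiderivative of 4x^4:
F(x) = 4/5 * x^5
Apply the Fundamental Theorem of Calculus:
F(6) - F(2)
= 4/5 * 6^5 - 4/5 * 2^5
= 4/5 * (7776 - 32)
= 4/5 * 7744
= 30976/5 = 6195.20

6195.20


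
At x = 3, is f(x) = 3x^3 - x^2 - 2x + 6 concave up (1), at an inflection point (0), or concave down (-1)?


Concavity is determined by the sign of f''(x).
f(x) = 3x^3 - x^2 - 2x + 6
f'(x) = 9x^2 - 2x - 2
f''(x) = 18x - 2
f''(3) = 18 * 3 - 2
= 54 - 2
= 52
Since f''(3) > 0, the function is concave up (1)

1


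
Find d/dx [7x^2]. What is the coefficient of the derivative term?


We apply the power rule: d/dx [ax^n] = a*n * x^(n-1)
d/dx [7x^2]
= 7 * 2 * x^(2-1)
= 14x
The coefficient is 14

14


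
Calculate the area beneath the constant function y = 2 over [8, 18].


The area under a constant function y = 2 is a rectangle.
Width = 18 - 8 = 10
Height = 2
Area = width * height
= 10 * 2
= 20

20


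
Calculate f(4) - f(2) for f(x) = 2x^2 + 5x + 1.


Net change = f(b) - f(a)
f(x) = 2x^2 + 5x + 1
Compute f(4):
f(4) = 2 * 4^2 + 5 * 4 + 1
= 32 + 20 + 1
= 53
Compute f(2):
f(2) = 2 * 2^2 + 5 * 2 + 1
= 8 + 10 + 1
= 19
Net change = 53 - 19 = 34

34


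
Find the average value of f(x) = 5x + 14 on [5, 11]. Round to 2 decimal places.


Average value = 1/(b-a) * integral from a to b of f(x) dx
First compute the integral of 5x + 14:
F(x) = (5/2)x^2 + 14x
F(11) = 5/2 * 121 + 14 * 11 = 913/2
F(5) = 5/2 * 25 + 14 * 5 = 265/2
Integral = 913/2 - 265/2 = 324
Average = 324 / (11 - 5) = 324 / 6
= 54 = 54.00

54.00


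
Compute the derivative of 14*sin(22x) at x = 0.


Apply the chain rule to differentiate 14*sin(22x):
d/dx [14*sin(22x)]
= 14 * cos(22x) * d/dx(22x)
= 14 * 22 * cos(22x)
= 308 * cos(22x)
Evaluate at x = 0:
= 308 * cos(0)
= 308 * 1
= 308

308


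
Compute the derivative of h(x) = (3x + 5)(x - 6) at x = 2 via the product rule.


Let u(x) = 3x + 5 and v(x) = x - 6
u'(x) = 3
v'(x) = 1
Product rule: h'(x) = u'(x)*v(x) + u(x)*v'(x)
= 3 * (x - 6) + (3x + 5) * 1
At x = 2:
u(2) = 3 * 2 + 5 = 11
v(2) = 1 * 2 - 6 = -4
h'(2) = 3 * (-4) + 11 * 1
= -12 + 11
= -1

-1


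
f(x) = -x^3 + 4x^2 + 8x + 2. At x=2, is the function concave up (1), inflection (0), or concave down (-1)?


Concavity is determined by the sign of f''(x).
f(x) = -x^3 + 4x^2 + 8x + 2
f'(x) = -3x^2 + 8x + 8
f''(x) = -6x + 8
f''(2) = -6 * 2 + 8
= -12 + 8
= -4
Since f''(2) < 0, the function is concave down (-1)

-1


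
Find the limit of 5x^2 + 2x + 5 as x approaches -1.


Since polynomials are continuous, we use direct substitution.
lim(x->-1) of 5x^2 + 2x + 5
= 5 * (-1)^2 + 2 * (-1) + 5
= 5 - 2 + 5
= 8

8


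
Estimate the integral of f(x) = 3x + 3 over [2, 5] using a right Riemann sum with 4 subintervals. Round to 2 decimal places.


Right Riemann sum uses right endpoints of each subinterval.
Interval: [2, 5], n = 4
dx = (5 - 2) / 4 = 3/4
Right endpoints: [11/4, 7/2, 17/4, 5]
f values: [45/4, 27/2, 63/4, 18]
Sum = dx * (sum of f values)
= 3/4 * 117/2
= 351/8 ≈ 43.88

43.88


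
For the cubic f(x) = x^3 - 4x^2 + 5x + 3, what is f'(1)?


Differentiate f(x) = x^3 - 4x^2 + 5x + 3 term by term:
f'(x) = 3x^2 - 8x + 5
Substitute x = 1:
f'(1) = 3 * 1^2 - 8 * 1 + 5
= 3 - 8 + 5
= 0

0


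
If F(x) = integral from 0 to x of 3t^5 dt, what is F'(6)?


By the Fundamental Theorem of Calculus (Part 1):
If F(x) = integral from 0 to x of f(t) dt, then F'(x) = f(x)
Here f(t) = 3t^5
So F'(x) = 3x^5
Evaluate at x = 6:
F'(6) = 3 * 6^5
= 3 * 7776
= 23328

23328


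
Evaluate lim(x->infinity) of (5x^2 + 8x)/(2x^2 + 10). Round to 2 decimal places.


For limits at infinity with equal-degree polynomials,
we compare leading coefficients.
Numerator leading term: 5x^2
Denominator leading term: 2x^2
Divide both by x^2:
lim = (5 + 8/x) / (2 + 10/x^2)
As x -> infinity, the 1/x and 1/x^2 terms vanish:
= 5/2 = 2.50

2.50


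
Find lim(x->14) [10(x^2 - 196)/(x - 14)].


Direct substitution gives 0/0, so we factor the numerator.
Factor: 10(x^2 - 196) = 10 * (x - 14)(x + 14)
Cancel the common factor (x - 14):
10(x^2 - 196)/(x - 14) = 10 * (x + 14)
Now substitute x = 14:
= 10 * (14 + 14) = 280

280


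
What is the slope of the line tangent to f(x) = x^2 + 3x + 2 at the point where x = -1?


The slope of the tangent line equals f'(x) at the point.
f(x) = x^2 + 3x + 2
f'(x) = 2x + 3
At x = -1:
f'(-1) = 2 * (-1) + 3
= -2 + 3
= 1

1


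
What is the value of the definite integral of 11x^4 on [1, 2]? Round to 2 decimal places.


Find the antiderivative of 11x^4:
F(x) = 11/5 * x^5
Apply the Fundamental Theorem of Calculus:
F(2) - F(1)
= 11/5 * 2^5 - 11/5 * 1^5
= 11/5 * (32 - 1)
= 11/5 * 31
= 341/5 = 68.20

68.20


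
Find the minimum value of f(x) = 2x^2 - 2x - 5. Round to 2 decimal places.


For a quadratic f(x) = ax^2 + bx + c with a > 0, the minimum is at the vertex.
Vertex x-coordinate: x = -b/(2a)
x = -(-2) / (2 * 2)
x = 2/4 = 1/2
Substitute back to find the minimum value:
f(1/2) = 2 * (1/2)^2 - 2 * (1/2) - 5
= 1/2 - 1 - 5
= -11/2 = -5.50

-5.50


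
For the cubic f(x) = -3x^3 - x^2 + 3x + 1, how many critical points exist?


Find where f'(x) = 0:
f(x) = -3x^3 - x^2 + 3x + 1
f'(x) = -9x^2 - 2x + 3
This is a quadratic in x. Use the discriminant to count real roots.
Discriminant = (-2)^2 - 4 * (-9) * 3
= 4 - (-108)
= 112
Since discriminant > 0, f'(x) = 0 has 2 real solutions.
Number of critical points: 2

2


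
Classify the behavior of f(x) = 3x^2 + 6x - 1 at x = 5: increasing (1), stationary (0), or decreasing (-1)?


Compute f'(x) to determine behavior:
f'(x) = 6x + 6
f'(5) = 6 * 5 + 6
= 30 + 6
= 36
Since f'(5) > 0, the function is increasing (1)

1


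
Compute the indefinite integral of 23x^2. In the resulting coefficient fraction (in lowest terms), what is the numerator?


Apply the power rule for integration:
integral of ax^n dx = a/(n+1) * x^(n+1) + C
integral of 23x^2 dx
= 23/3 * x^3 + C
The coefficient in lowest terms is 23/3, and its numerator is 23

23


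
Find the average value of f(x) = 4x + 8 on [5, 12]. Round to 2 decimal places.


Average value = 1/(b-a) * integral from a to b of f(x) dx
First compute the integral of 4x + 8:
F(x) = 2x^2 + 8x
F(12) = 2 * 144 + 8 * 12 = 384
F(5) = 2 * 25 + 8 * 5 = 90
Integral = 384 - 90 = 294
Average = 294 / (12 - 5) = 294 / 7
= 42 = 42.00

42.00


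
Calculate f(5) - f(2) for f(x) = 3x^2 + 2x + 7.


Net change = f(b) - f(a)
f(x) = 3x^2 + 2x + 7
Compute f(5):
f(5) = 3 * 5^2 + 2 * 5 + 7
= 75 + 10 + 7
= 92
Compute f(2):
f(2) = 3 * 2^2 + 2 * 2 + 7
= 12 + 4 + 7
= 23
Net change = 92 - 23 = 69

69


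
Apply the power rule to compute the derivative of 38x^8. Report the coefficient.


We apply the power rule: d/dx [ax^n] = a*n * x^(n-1)
d/dx [38x^8]
= 38 * 8 * x^(8-1)
= 304x^7
The coefficient is 304

304


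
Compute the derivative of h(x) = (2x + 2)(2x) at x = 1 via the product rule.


Let u(x) = 2x + 2 and v(x) = 2x
u'(x) = 2
v'(x) = 2
Product rule: h'(x) = u'(x)*v(x) + u(x)*v'(x)
= 2 * (2x) + (2x + 2) * 2
At x = 1:
u(1) = 2 * 1 + 2 = 4
v(1) = 2 * 1 + 0 = 2
h'(1) = 2 * 2 + 4 * 2
= 4 + 8
= 12

12


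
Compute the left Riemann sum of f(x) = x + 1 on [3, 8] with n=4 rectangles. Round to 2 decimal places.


Left Riemann sum uses left endpoints of each subinterval.
Interval: [3, 8], n = 4
dx = (8 - 3) / 4 = 5/4
Left endpoints: [3, 17/4, 11/2, 27/4]
f values: [4, 21/4, 13/2, 31/4]
Sum = dx * (sum of f values)
= 5/4 * 47/2
= 235/8 ≈ 29.38

29.38


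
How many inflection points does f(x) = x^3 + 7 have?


Inflection points occur where f''(x) = 0 and concavity changes.
f(x) = x^3 + 7
f'(x) = 3x^2
f''(x) = 6x
Set f''(x) = 0:
6x = 0
x = 0 / 6 = 0
Since f''(x) is linear (degree 1), it changes sign at this point.
Therefore there is exactly 1 inflection point.

1


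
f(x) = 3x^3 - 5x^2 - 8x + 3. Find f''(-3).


First derivative:
f'(x) = 9x^2 - 10x - 8
Second derivative:
f''(x) = 18x - 10
Substitute x = -3:
f''(-3) = 18 * (-3) - 10
= -54 - 10
= -64

-64


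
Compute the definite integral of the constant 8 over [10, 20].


The integral of a constant k over [a, b] equals k * (b - a).
integral from 10 to 20 of 8 dx
= 8 * (20 - 10)
= 8 * 10
= 80

80


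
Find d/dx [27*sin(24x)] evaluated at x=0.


Apply the chain rule to differentiate 27*sin(24x):
d/dx [27*sin(24x)]
= 27 * cos(24x) * d/dx(24x)
= 27 * 24 * cos(24x)
= 648 * cos(24x)
Evaluate at x = 0:
= 648 * cos(0)
= 648 * 1
= 648

648


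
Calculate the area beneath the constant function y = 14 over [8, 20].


The area under a constant function y = 14 is a rectangle.
Width = 20 - 8 = 12
Height = 14
Area = width * height
= 12 * 14
= 168

168


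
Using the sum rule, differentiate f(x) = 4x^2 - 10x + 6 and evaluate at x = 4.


Differentiate term by term using power and sum rules:
f(x) = 4x^2 - 10x + 6
f'(x) = 8x - 10
Substitute x = 4:
f'(4) = 8 * 4 - 10
= 32 - 10
= 22

22


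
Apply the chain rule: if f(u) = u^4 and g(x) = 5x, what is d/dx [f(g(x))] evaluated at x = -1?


Using the chain rule: (f(g(x)))' = f'(g(x)) * g'(x)
First, find g(-1):
g(-1) = 5 * (-1) + 0 = -5
Next, f'(u) = 4u^3
And g'(x) = 5
So f'(g(-1)) * g'(-1)
= 4 * (-5)^3 * 5
= 4 * (-125) * 5
= -2500

-2500


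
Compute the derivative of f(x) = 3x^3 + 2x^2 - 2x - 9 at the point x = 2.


Differentiate f(x) = 3x^3 + 2x^2 - 2x - 9 term by term:
f'(x) = 9x^2 + 4x - 2
Substitute x = 2:
f'(2) = 9 * 2^2 + 4 * 2 - 2
= 36 + 8 - 2
= 42

42


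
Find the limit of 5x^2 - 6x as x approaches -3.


Since polynomials are continuous, we use direct substitution.
lim(x->-3) of 5x^2 - 6x
= 5 * (-3)^2 - 6 * (-3) + 0
= 45 + 18 + 0
= 63

63


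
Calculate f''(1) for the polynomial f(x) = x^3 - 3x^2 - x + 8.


First derivative:
f'(x) = 3x^2 - 6x - 1
Second derivative:
f''(x) = 6x - 6
Substitute x = 1:
f''(1) = 6 * 1 - 6
= 6 - 6
= 0

0


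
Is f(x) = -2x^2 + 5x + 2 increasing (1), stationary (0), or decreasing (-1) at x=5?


Compute f'(x) to determine behavior:
f'(x) = -4x + 5
f'(5) = -4 * 5 + 5
= -20 + 5
= -15
Since f'(5) < 0, the function is decreasing (-1)

-1


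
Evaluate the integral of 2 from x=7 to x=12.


The integral of a constant k over [a, b] equals k * (b - a).
integral from 7 to 12 of 2 dx
= 2 * (12 - 7)
= 2 * 5
= 10

10


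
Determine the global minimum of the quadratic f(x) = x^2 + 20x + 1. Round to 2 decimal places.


For a quadratic f(x) = ax^2 + bx + c with a > 0, the minimum is at the vertex.
Vertex x-coordinate: x = -b/(2a)
x = -(20) / (2 * 1)
x = -20/2 = -10
Substitute back to find the minimum value:
f(-10) = 1 * (-10)^2 + 20 * (-10) + 1
= 100 - 200 + 1
= -99 = -99.00

-99.00


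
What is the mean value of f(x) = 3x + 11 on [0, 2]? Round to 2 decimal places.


Average value = 1/(b-a) * integral from a to b of f(x) dx
First compute the integral of 3x + 11:
F(x) = (3/2)x^2 + 11x
F(2) = 3/2 * 4 + 11 * 2 = 28
F(0) = 3/2 * 0 + 11 * 0 = 0
Integral = 28 - 0 = 28
Average = 28 / (2 - 0) = 28 / 2
= 14 = 14.00

14.00


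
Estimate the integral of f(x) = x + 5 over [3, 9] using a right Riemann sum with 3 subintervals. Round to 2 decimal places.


Right Riemann sum uses right endpoints of each subinterval.
Interval: [3, 9], n = 3
dx = (9 - 3) / 3 = 2
Right endpoints: [5, 7, 9]
f values: [10, 12, 14]
Sum = dx * (sum of f values)
= 2 * 36
= 72 = 72.00

72.00


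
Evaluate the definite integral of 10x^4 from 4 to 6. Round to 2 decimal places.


Find the antiderivative of 10x^4:
F(x) = 10/5 * x^5
Apply the Fundamental Theorem of Calculus:
F(6) - F(4)
= 10/5 * 6^5 - 10/5 * 4^5
= 10/5 * (7776 - 1024)
= 10/5 * 6752
= 13504 = 13504.00

13504.00


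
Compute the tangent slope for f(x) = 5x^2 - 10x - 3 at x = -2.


The slope of the tangent line equals f'(x) at the point.
f(x) = 5x^2 - 10x - 3
f'(x) = 10x - 10
At x = -2:
f'(-2) = 10 * (-2) - 10
= -20 - 10
= -30

-30


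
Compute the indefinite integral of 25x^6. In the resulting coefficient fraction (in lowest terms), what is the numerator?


Apply the power rule for integration:
integral of ax^n dx = a/(n+1) * x^(n+1) + C
integral of 25x^6 dx
= 25/7 * x^7 + C
The coefficient in lowest terms is 25/7, and its numerator is 25

25


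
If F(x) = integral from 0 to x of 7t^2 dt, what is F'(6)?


By the Fundamental Theorem of Calculus (Part 1):
If F(x) = integral from 0 to x of f(t) dt, then F'(x) = f(x)
Here f(t) = 7t^2
So F'(x) = 7x^2
Evaluate at x = 6:
F'(6) = 7 * 6^2
= 7 * 36
= 252

252


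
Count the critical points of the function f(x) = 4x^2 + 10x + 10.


Find where f'(x) = 0:
f'(x) = 8x + 10
Set f'(x) = 0:
8x + 10 = 0
x = -10 / 8 = -5/4
This is a linear equation in x, so there is exactly one solution.
Number of critical points: 1

1


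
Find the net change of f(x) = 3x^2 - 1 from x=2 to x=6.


Net change = f(b) - f(a)
f(x) = 3x^2 - 1
Compute f(6):
f(6) = 3 * 6^2 + 0 * 6 - 1
= 108 + 0 - 1
= 107
Compute f(2):
f(2) = 3 * 2^2 + 0 * 2 - 1
= 12 + 0 - 1
= 11
Net change = 107 - 11 = 96

96


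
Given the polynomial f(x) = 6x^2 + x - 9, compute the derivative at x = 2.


Differentiate term by term using power and sum rules:
f(x) = 6x^2 + x - 9
f'(x) = 12x + 1
Substitute x = 2:
f'(2) = 12 * 2 + 1
= 24 + 1
= 25

25


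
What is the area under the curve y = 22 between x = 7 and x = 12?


The area under a constant function y = 22 is a rectangle.
Width = 12 - 7 = 5
Height = 22
Area = width * height
= 5 * 22
= 110

110


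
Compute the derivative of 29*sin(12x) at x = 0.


Apply the chain rule to differentiate 29*sin(12x):
d/dx [29*sin(12x)]
= 29 * cos(12x) * d/dx(12x)
= 29 * 12 * cos(12x)
= 348 * cos(12x)
Evaluate at x = 0:
= 348 * cos(0)
= 348 * 1
= 348

348


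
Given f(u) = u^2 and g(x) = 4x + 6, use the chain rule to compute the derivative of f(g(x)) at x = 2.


Using the chain rule: (f(g(x)))' = f'(g(x)) * g'(x)
First, find g(2):
g(2) = 4 * 2 + 6 = 14
Next, f'(u) = 2u
And g'(x) = 4
So f'(g(2)) * g'(2)
= 2 * 14 * 4
= 112

112


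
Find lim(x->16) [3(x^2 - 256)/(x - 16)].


Direct substitution gives 0/0, so we factor the numerator.
Factor: 3(x^2 - 256) = 3 * (x - 16)(x + 16)
Cancel the common factor (x - 16):
3(x^2 - 256)/(x - 16) = 3 * (x + 16)
Now substitute x = 16:
= 3 * (16 + 16) = 96

96


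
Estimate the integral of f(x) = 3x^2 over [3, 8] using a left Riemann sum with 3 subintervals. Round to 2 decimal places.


Left Riemann sum uses left endpoints of each subinterval.
Interval: [3, 8], n = 3
dx = (8 - 3) / 3 = 5/3
Left endpoints: [3, 14/3, 19/3]
f values: [27, 196/3, 361/3]
Sum = dx * (sum of f values)
= 5/3 * 638/3
= 3190/9 ≈ 354.44

354.44


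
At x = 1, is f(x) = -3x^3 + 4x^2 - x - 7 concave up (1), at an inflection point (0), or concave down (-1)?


Concavity is determined by the sign of f''(x).
f(x) = -3x^3 + 4x^2 - x - 7
f'(x) = -9x^2 + 8x - 1
f''(x) = -18x + 8
f''(1) = -18 * 1 + 8
= -18 + 8
= -10
Since f''(1) < 0, the function is concave down (-1)

-1


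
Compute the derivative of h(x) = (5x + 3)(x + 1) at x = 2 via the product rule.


Let u(x) = 5x + 3 and v(x) = x + 1
u'(x) = 5
v'(x) = 1
Product rule: h'(x) = u'(x)*v(x) + u(x)*v'(x)
= 5 * (x + 1) + (5x + 3) * 1
At x = 2:
u(2) = 5 * 2 + 3 = 13
v(2) = 1 * 2 + 1 = 3
h'(2) = 5 * 3 + 13 * 1
= 15 + 13
= 28

28


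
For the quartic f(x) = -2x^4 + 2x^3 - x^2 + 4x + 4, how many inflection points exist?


Inflection points occur where f''(x) = 0 and concavity changes.
f(x) = -2x^4 + 2x^3 - x^2 + 4x + 4
f'(x) = -8x^3 + 6x^2 - 2x + 4
f''(x) = -24x^2 + 12x - 2
This is a quadratic in x. Use the discriminant to count real roots.
Discriminant = (12)^2 - 4 * (-24) * (-2)
= 144 - 192
= -48
Since discriminant < 0, f''(x) = 0 has no real solutions.
Number of inflection points: 0

0


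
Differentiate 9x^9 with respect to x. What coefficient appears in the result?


We apply the power rule: d/dx [ax^n] = a*n * x^(n-1)
d/dx [9x^9]
= 9 * 9 * x^(9-1)
= 81x^8
The coefficient is 81

81


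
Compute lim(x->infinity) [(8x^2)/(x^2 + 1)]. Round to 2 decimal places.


For limits at infinity with equal-degree polynomials,
we compare leading coefficients.
Numerator leading term: 8x^2
Denominator leading term: x^2
Divide both by x^2:
lim = (8) / (1 + 1/x^2)
As x -> infinity, the 1/x and 1/x^2 terms vanish:
= 8/1 = 8 = 8.00

8.00


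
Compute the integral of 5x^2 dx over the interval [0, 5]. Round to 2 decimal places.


Find the antiderivative of 5x^2:
F(x) = 5/3 * x^3
Apply the Fundamental Theorem of Calculus:
F(5) - F(0)
= 5/3 * 5^3 - 5/3 * 0^3
= 5/3 * (125 - 0)
= 5/3 * 125
= 625/3 ≈ 208.33

208.33


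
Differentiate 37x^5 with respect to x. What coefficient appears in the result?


We apply the power rule: d/dx [ax^n] = a*n * x^(n-1)
d/dx [37x^5]
= 37 * 5 * x^(5-1)
= 185x^4
The coefficient is 185

185


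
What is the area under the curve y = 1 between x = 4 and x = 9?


The area under a constant function y = 1 is a rectangle.
Width = 9 - 4 = 5
Height = 1
Area = width * height
= 5 * 1
= 5

5


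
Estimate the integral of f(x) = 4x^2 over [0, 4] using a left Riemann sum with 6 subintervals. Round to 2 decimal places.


Left Riemann sum uses left endpoints of each subinterval.
Interval: [0, 4], n = 6
dx = (4 - 0) / 6 = 2/3
Left endpoints: [0, 2/3, 4/3, 2, 8/3, 10/3]
f values: [0, 16/9, 64/9, 16, 256/9, 400/9]
Sum = dx * (sum of f values)
= 2/3 * 880/9
= 1760/27 ≈ 65.19

65.19


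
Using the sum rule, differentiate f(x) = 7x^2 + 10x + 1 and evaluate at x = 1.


Differentiate term by term using power and sum rules:
f(x) = 7x^2 + 10x + 1
f'(x) = 14x + 10
Substitute x = 1:
f'(1) = 14 * 1 + 10
= 14 + 10
= 24

24


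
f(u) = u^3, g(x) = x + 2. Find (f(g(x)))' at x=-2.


Using the chain rule: (f(g(x)))' = f'(g(x)) * g'(x)
First, find g(-2):
g(-2) = 1 * (-2) + 2 = 0
Next, f'(u) = 3u^2
And g'(x) = 1
So f'(g(-2)) * g'(-2)
= 3 * 0^2 * 1
= 3 * 0 * 1
= 0

0


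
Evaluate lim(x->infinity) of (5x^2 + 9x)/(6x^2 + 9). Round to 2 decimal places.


For limits at infinity with equal-degree polynomials,
we compare leading coefficients.
Numerator leading term: 5x^2
Denominator leading term: 6x^2
Divide both by x^2:
lim = (5 + 9/x) / (6 + 9/x^2)
As x -> infinity, the 1/x and 1/x^2 terms vanish:
= 5/6 ≈ 0.83

0.83


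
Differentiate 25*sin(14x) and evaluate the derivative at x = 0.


Apply the chain rule to differentiate 25*sin(14x):
d/dx [25*sin(14x)]
= 25 * cos(14x) * d/dx(14x)
= 25 * 14 * cos(14x)
= 350 * cos(14x)
Evaluate at x = 0:
= 350 * cos(0)
= 350 * 1
= 350

350


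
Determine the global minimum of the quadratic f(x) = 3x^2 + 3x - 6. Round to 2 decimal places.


For a quadratic f(x) = ax^2 + bx + c with a > 0, the minimum is at the vertex.
Vertex x-coordinate: x = -b/(2a)
x = -(3) / (2 * 3)
x = -3/6 = -1/2
Substitute back to find the minimum value:
f(-1/2) = 3 * (-1/2)^2 + 3 * (-1/2) - 6
= 3/4 - 3/2 - 6
= -27/4 = -6.75

-6.75


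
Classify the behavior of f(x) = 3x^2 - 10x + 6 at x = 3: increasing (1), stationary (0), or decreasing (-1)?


Compute f'(x) to determine behavior:
f'(x) = 6x - 10
f'(3) = 6 * 3 - 10
= 18 - 10
= 8
Since f'(3) > 0, the function is increasing (1)

1


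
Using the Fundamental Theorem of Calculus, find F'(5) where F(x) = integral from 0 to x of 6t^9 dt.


By the Fundamental Theorem of Calculus (Part 1):
If F(x) = integral from 0 to x of f(t) dt, then F'(x) = f(x)
Here f(t) = 6t^9
So F'(x) = 6x^9
Evaluate at x = 5:
F'(5) = 6 * 5^9
= 6 * 1953125
= 11718750

11718750


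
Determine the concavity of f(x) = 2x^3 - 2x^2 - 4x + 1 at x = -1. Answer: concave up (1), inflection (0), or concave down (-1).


Concavity is determined by the sign of f''(x).
f(x) = 2x^3 - 2x^2 - 4x + 1
f'(x) = 6x^2 - 4x - 4
f''(x) = 12x - 4
f''(-1) = 12 * (-1) - 4
= -12 - 4
= -16
Since f''(-1) < 0, the function is concave down (-1)

-1


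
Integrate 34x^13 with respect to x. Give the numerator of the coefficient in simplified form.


Apply the power rule for integration:
integral of ax^n dx = a/(n+1) * x^(n+1) + C
integral of 34x^13 dx
= 34/14 * x^14 + C
= 17/7 * x^14 + C
The coefficient in lowest terms is 17/7, and its numerator is 17

17


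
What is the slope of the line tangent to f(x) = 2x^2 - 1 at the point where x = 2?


The slope of the tangent line equals f'(x) at the point.
f(x) = 2x^2 - 1
f'(x) = 4x
At x = 2:
f'(2) = 4 * 2 + 0
= 8 + 0
= 8

8


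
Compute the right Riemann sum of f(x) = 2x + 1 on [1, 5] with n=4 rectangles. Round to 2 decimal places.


Right Riemann sum uses right endpoints of each subinterval.
Interval: [1, 5], n = 4
dx = (5 - 1) / 4 = 1
Right endpoints: [2, 3, 4, 5]
f values: [5, 7, 9, 11]
Sum = dx * (sum of f values)
= 1 * 32
= 32 = 32.00

32.00


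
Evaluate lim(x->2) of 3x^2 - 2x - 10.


Since polynomials are continuous, we use direct substitution.
lim(x->2) of 3x^2 - 2x - 10
= 3 * 2^2 - 2 * 2 - 10
= 12 - 4 - 10
= -2

-2


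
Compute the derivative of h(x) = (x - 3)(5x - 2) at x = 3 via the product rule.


Let u(x) = x - 3 and v(x) = 5x - 2
u'(x) = 1
v'(x) = 5
Product rule: h'(x) = u'(x)*v(x) + u(x)*v'(x)
= 1 * (5x - 2) + (x - 3) * 5
At x = 3:
u(3) = 1 * 3 - 3 = 0
v(3) = 5 * 3 - 2 = 13
h'(3) = 1 * 13 + 0 * 5
= 13 + 0
= 13

13


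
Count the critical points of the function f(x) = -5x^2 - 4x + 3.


Find where f'(x) = 0:
f'(x) = -10x - 4
Set f'(x) = 0:
-10x - 4 = 0
x = 4 / (-10) = -2/5
This is a linear equation in x, so there is exactly one solution.
Number of critical points: 1

1


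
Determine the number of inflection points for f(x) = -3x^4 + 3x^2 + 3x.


Inflection points occur where f''(x) = 0 and concavity changes.
f(x) = -3x^4 + 3x^2 + 3x
f'(x) = -12x^3 + 6x + 3
f''(x) = -36x^2 + 6
This is a quadratic in x. Use the discriminant to count real roots.
Discriminant = (0)^2 - 4 * (-36) * 6
= 0 - (-864)
= 864
Since discriminant > 0, f''(x) = 0 has 2 distinct real solutions.
A quadratic with two distinct real roots changes sign at each root, so concavity changes at both.
Number of inflection points: 2

2


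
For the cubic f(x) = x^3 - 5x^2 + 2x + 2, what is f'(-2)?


Differentiate f(x) = x^3 - 5x^2 + 2x + 2 term by term:
f'(x) = 3x^2 - 10x + 2
Substitute x = -2:
f'(-2) = 3 * (-2)^2 - 10 * (-2) + 2
= 12 + 20 + 2
= 34

34


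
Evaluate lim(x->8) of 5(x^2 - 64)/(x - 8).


Direct substitution gives 0/0, so we factor the numerator.
Factor: 5(x^2 - 64) = 5 * (x - 8)(x + 8)
Cancel the common factor (x - 8):
5(x^2 - 64)/(x - 8) = 5 * (x + 8)
Now substitute x = 8:
= 5 * (8 + 8) = 80

80


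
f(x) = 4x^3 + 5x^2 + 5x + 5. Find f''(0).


First derivative:
f'(x) = 12x^2 + 10x + 5
Second derivative:
f''(x) = 24x + 10
Substitute x = 0:
f''(0) = 24 * 0 + 10
= 0 + 10
= 10

10


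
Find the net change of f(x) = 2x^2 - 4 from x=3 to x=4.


Net change = f(b) - f(a)
f(x) = 2x^2 - 4
Compute f(4):
f(4) = 2 * 4^2 + 0 * 4 - 4
= 32 + 0 - 4
= 28
Compute f(3):
f(3) = 2 * 3^2 + 0 * 3 - 4
= 18 + 0 - 4
= 14
Net change = 28 - 14 = 14

14


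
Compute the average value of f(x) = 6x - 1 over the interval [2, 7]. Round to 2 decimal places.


Average value = 1/(b-a) * integral from a to b of f(x) dx
First compute the integral of 6x - 1:
F(x) = 3x^2 - x
F(7) = 3 * 49 - 1 * 7 = 140
F(2) = 3 * 4 - 1 * 2 = 10
Integral = 140 - 10 = 130
Average = 130 / (7 - 2) = 130 / 5
= 26 = 26.00

26.00


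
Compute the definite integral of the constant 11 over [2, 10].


The integral of a constant k over [a, b] equals k * (b - a).
integral from 2 to 10 of 11 dx
= 11 * (10 - 2)
= 11 * 8
= 88

88


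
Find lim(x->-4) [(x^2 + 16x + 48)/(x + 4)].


Direct substitution gives 0/0, so we factor the numerator.
Factor: (x^2 + 16x + 48) = (x + 4)(x + 12)
Cancel the common factor (x + 4):
(x^2 + 16x + 48)/(x + 4) = (x + 12)
Now substitute x = -4:
= (-4) - (-12) = 8

8


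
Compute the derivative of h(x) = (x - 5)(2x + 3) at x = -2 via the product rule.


Let u(x) = x - 5 and v(x) = 2x + 3
u'(x) = 1
v'(x) = 2
Product rule: h'(x) = u'(x)*v(x) + u(x)*v'(x)
= 1 * (2x + 3) + (x - 5) * 2
At x = -2:
u(-2) = 1 * (-2) - 5 = -7
v(-2) = 2 * (-2) + 3 = -1
h'(-2) = 1 * (-1) + (-7) * 2
= -1 - 14
= -15

-15


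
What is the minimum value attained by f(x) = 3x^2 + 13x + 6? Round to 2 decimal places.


For a quadratic f(x) = ax^2 + bx + c with a > 0, the minimum is at the vertex.
Vertex x-coordinate: x = -b/(2a)
x = -(13) / (2 * 3)
x = -13/6
Substitute back to find the minimum value:
f(-13/6) = 3 * (-13/6)^2 + 13 * (-13/6) + 6
= 169/12 - 169/6 + 6
= -97/12 ≈ -8.08

-8.08


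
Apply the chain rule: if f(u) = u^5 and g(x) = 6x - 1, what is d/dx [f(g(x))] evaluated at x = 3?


Using the chain rule: (f(g(x)))' = f'(g(x)) * g'(x)
First, find g(3):
g(3) = 6 * 3 - 1 = 17
Next, f'(u) = 5u^4
And g'(x) = 6
So f'(g(3)) * g'(3)
= 5 * 17^4 * 6
= 5 * 83521 * 6
= 2505630

2505630


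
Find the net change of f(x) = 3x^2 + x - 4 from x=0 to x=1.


Net change = f(b) - f(a)
f(x) = 3x^2 + x - 4
Compute f(1):
f(1) = 3 * 1^2 + 1 * 1 - 4
= 3 + 1 - 4
= 0
Compute f(0):
f(0) = 3 * 0^2 + 1 * 0 - 4
= 0 + 0 - 4
= -4
Net change = 0 - (-4) = 4

4


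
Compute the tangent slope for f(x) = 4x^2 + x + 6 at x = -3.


The slope of the tangent line equals f'(x) at the point.
f(x) = 4x^2 + x + 6
f'(x) = 8x + 1
At x = -3:
f'(-3) = 8 * (-3) + 1
= -24 + 1
= -23

-23


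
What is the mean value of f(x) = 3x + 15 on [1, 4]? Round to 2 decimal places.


Average value = 1/(b-a) * integral from a to b of f(x) dx
First compute the integral of 3x + 15:
F(x) = (3/2)x^2 + 15x
F(4) = 3/2 * 16 + 15 * 4 = 84
F(1) = 3/2 * 1 + 15 * 1 = 33/2
Integral = 84 - 33/2 = 135/2
Average = (135/2) / (4 - 1) = (135/2) / 3
= 45/2 = 22.50

22.50


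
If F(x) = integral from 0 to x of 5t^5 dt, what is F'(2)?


By the Fundamental Theorem of Calculus (Part 1):
If F(x) = integral from 0 to x of f(t) dt, then F'(x) = f(x)
Here f(t) = 5t^5
So F'(x) = 5x^5
Evaluate at x = 2:
F'(2) = 5 * 2^5
= 5 * 32
= 160

160


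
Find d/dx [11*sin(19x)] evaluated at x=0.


Apply the chain rule to differentiate 11*sin(19x):
d/dx [11*sin(19x)]
= 11 * cos(19x) * d/dx(19x)
= 11 * 19 * cos(19x)
= 209 * cos(19x)
Evaluate at x = 0:
= 209 * cos(0)
= 209 * 1
= 209

209


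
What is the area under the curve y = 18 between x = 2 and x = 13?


The area under a constant function y = 18 is a rectangle.
Width = 13 - 2 = 11
Height = 18
Area = width * height
= 11 * 18
= 198

198


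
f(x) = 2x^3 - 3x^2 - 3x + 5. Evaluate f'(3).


Differentiate f(x) = 2x^3 - 3x^2 - 3x + 5 term by term:
f'(x) = 6x^2 - 6x - 3
Substitute x = 3:
f'(3) = 6 * 3^2 - 6 * 3 - 3
= 54 - 18 - 3
= 33

33


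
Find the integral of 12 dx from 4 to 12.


The integral of a constant k over [a, b] equals k * (b - a).
integral from 4 to 12 of 12 dx
= 12 * (12 - 4)
= 12 * 8
= 96

96


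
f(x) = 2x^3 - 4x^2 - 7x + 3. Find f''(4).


First derivative:
f'(x) = 6x^2 - 8x - 7
Second derivative:
f''(x) = 12x - 8
Substitute x = 4:
f''(4) = 12 * 4 - 8
= 48 - 8
= 40

40


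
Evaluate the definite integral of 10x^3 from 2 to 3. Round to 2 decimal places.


Find the antiderivative of 10x^3:
F(x) = 10/4 * x^4
Apply the Fundamental Theorem of Calculus:
F(3) - F(2)
= 10/4 * 3^4 - 10/4 * 2^4
= 10/4 * (81 - 16)
= 10/4 * 65
= 325/2 = 162.50

162.50


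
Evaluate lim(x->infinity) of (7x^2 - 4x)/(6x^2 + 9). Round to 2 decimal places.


For limits at infinity with equal-degree polynomials,
we compare leading coefficients.
Numerator leading term: 7x^2
Denominator leading term: 6x^2
Divide both by x^2:
lim = (7 - 4/x) / (6 + 9/x^2)
As x -> infinity, the 1/x and 1/x^2 terms vanish:
= 7/6 ≈ 1.17

1.17


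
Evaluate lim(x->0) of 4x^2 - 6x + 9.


Since polynomials are continuous, we use direct substitution.
lim(x->0) of 4x^2 - 6x + 9
= 4 * 0^2 - 6 * 0 + 9
= 0 + 0 + 9
= 9

9


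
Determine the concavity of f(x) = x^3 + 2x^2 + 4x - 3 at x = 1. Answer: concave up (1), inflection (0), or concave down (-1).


Concavity is determined by the sign of f''(x).
f(x) = x^3 + 2x^2 + 4x - 3
f'(x) = 3x^2 + 4x + 4
f''(x) = 6x + 4
f''(1) = 6 * 1 + 4
= 6 + 4
= 10
Since f''(1) > 0, the function is concave up (1)

1


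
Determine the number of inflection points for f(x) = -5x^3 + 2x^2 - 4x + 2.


Inflection points occur where f''(x) = 0 and concavity changes.
f(x) = -5x^3 + 2x^2 - 4x + 2
f'(x) = -15x^2 + 4x - 4
f''(x) = -30x + 4
Set f''(x) = 0:
-30x + 4 = 0
x = -4 / (-30) = 2/15
Since f''(x) is linear (degree 1), it changes sign at this point.
Therefore there is exactly 1 inflection point.

1


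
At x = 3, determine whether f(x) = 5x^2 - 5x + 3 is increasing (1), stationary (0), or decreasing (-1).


Compute f'(x) to determine behavior:
f'(x) = 10x - 5
f'(3) = 10 * 3 - 5
= 30 - 5
= 25
Since f'(3) > 0, the function is increasing (1)

1


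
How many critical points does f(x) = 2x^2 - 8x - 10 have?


Find where f'(x) = 0:
f'(x) = 4x - 8
Set f'(x) = 0:
4x - 8 = 0
x = 8 / 4 = 2
This is a linear equation in x, so there is exactly one solution.
Number of critical points: 1

1


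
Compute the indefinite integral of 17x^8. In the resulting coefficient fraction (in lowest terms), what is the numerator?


Apply the power rule for integration:
integral of ax^n dx = a/(n+1) * x^(n+1) + C
integral of 17x^8 dx
= 17/9 * x^9 + C
The coefficient in lowest terms is 17/9, and its numerator is 17

17


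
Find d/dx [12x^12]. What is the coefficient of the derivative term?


We apply the power rule: d/dx [ax^n] = a*n * x^(n-1)
d/dx [12x^12]
= 12 * 12 * x^(12-1)
= 144x^11
The coefficient is 144

144


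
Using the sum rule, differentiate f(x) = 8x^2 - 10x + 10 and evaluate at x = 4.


Differentiate term by term using power and sum rules:
f(x) = 8x^2 - 10x + 10
f'(x) = 16x - 10
Substitute x = 4:
f'(4) = 16 * 4 - 10
= 64 - 10
= 54

54


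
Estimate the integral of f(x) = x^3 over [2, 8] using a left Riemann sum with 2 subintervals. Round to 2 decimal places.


Left Riemann sum uses left endpoints of each subinterval.
Interval: [2, 8], n = 2
dx = (8 - 2) / 2 = 3
Left endpoints: [2, 5]
f values: [8, 125]
Sum = dx * (sum of f values)
= 3 * 133
= 399 = 399.00

399.00


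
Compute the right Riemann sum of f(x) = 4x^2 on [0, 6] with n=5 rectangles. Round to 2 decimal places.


Right Riemann sum uses right endpoints of each subinterval.
Interval: [0, 6], n = 5
dx = (6 - 0) / 5 = 6/5
Right endpoints: [6/5, 12/5, 18/5, 24/5, 6]
f values: [144/25, 576/25, 1296/25, 2304/25, 144]
Sum = dx * (sum of f values)
= 6/5 * 1584/5
= 9504/25 = 380.16

380.16


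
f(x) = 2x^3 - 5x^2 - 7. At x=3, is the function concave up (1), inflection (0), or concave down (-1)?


Concavity is determined by the sign of f''(x).
f(x) = 2x^3 - 5x^2 - 7
f'(x) = 6x^2 - 10x
f''(x) = 12x - 10
f''(3) = 12 * 3 - 10
= 36 - 10
= 26
Since f''(3) > 0, the function is concave up (1)

1


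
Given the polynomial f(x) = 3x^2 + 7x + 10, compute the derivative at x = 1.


Differentiate term by term using power and sum rules:
f(x) = 3x^2 + 7x + 10
f'(x) = 6x + 7
Substitute x = 1:
f'(1) = 6 * 1 + 7
= 6 + 7
= 13

13


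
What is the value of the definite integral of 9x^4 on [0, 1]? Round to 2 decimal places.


Find the antiderivative of 9x^4:
F(x) = 9/5 * x^5
Apply the Fundamental Theorem of Calculus:
F(1) - F(0)
= 9/5 * 1^5 - 9/5 * 0^5
= 9/5 * (1 - 0)
= 9/5 * 1
= 9/5 = 1.80

1.80


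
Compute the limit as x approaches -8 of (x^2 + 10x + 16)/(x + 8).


Direct substitution gives 0/0, so we factor the numerator.
Factor: (x^2 + 10x + 16) = (x + 8)(x + 2)
Cancel the common factor (x + 8):
(x^2 + 10x + 16)/(x + 8) = (x + 2)
Now substitute x = -8:
= (-8) - (-2) = -6

-6


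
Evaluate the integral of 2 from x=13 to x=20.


The integral of a constant k over [a, b] equals k * (b - a).
integral from 13 to 20 of 2 dx
= 2 * (20 - 13)
= 2 * 7
= 14

14


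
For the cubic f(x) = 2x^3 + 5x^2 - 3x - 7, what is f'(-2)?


Differentiate f(x) = 2x^3 + 5x^2 - 3x - 7 term by term:
f'(x) = 6x^2 + 10x - 3
Substitute x = -2:
f'(-2) = 6 * (-2)^2 + 10 * (-2) - 3
= 24 - 20 - 3
= 1

1


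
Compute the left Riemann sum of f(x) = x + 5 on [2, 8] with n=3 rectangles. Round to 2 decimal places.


Left Riemann sum uses left endpoints of each subinterval.
Interval: [2, 8], n = 3
dx = (8 - 2) / 3 = 2
Left endpoints: [2, 4, 6]
f values: [7, 9, 11]
Sum = dx * (sum of f values)
= 2 * 27
= 54 = 54.00

54.00


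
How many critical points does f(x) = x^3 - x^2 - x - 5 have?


Find where f'(x) = 0:
f(x) = x^3 - x^2 - x - 5
f'(x) = 3x^2 - 2x - 1
This is a quadratic in x. Use the discriminant to count real roots.
Discriminant = (-2)^2 - 4 * 3 * (-1)
= 4 - (-12)
= 16
Since discriminant > 0, f'(x) = 0 has 2 real solutions.
Number of critical points: 2

2


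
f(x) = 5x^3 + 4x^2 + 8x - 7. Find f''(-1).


First derivative:
f'(x) = 15x^2 + 8x + 8
Second derivative:
f''(x) = 30x + 8
Substitute x = -1:
f''(-1) = 30 * (-1) + 8
= -30 + 8
= -22

-22


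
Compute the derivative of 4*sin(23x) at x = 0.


Apply the chain rule to differentiate 4*sin(23x):
d/dx [4*sin(23x)]
= 4 * cos(23x) * d/dx(23x)
= 4 * 23 * cos(23x)
= 92 * cos(23x)
Evaluate at x = 0:
= 92 * cos(0)
= 92 * 1
= 92

92


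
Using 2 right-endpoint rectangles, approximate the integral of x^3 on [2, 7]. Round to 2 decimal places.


Right Riemann sum uses right endpoints of each subinterval.
Interval: [2, 7], n = 2
dx = (7 - 2) / 2 = 5/2
Right endpoints: [9/2, 7]
f values: [729/8, 343]
Sum = dx * (sum of f values)
= 5/2 * 3473/8
= 17365/16 ≈ 1085.31

1085.31


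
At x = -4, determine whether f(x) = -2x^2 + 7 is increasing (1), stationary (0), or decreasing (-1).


Compute f'(x) to determine behavior:
f'(x) = -4x
f'(-4) = -4 * (-4) + 0
= 16 + 0
= 16
Since f'(-4) > 0, the function is increasing (1)

1


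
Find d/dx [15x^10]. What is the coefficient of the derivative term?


We apply the power rule: d/dx [ax^n] = a*n * x^(n-1)
d/dx [15x^10]
= 15 * 10 * x^(10-1)
= 150x^9
The coefficient is 150

150


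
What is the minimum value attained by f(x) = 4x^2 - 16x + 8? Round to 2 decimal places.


For a quadratic f(x) = ax^2 + bx + c with a > 0, the minimum is at the vertex.
Vertex x-coordinate: x = -b/(2a)
x = -(-16) / (2 * 4)
x = 16/8 = 2
Substitute back to find the minimum value:
f(2) = 4 * 2^2 - 16 * 2 + 8
= 16 - 32 + 8
= -8 = -8.00

-8.00


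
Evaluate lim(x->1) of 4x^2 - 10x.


Since polynomials are continuous, we use direct substitution.
lim(x->1) of 4x^2 - 10x
= 4 * 1^2 - 10 * 1 + 0
= 4 - 10 + 0
= -6

-6


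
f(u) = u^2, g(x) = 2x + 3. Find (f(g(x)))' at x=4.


Using the chain rule: (f(g(x)))' = f'(g(x)) * g'(x)
First, find g(4):
g(4) = 2 * 4 + 3 = 11
Next, f'(u) = 2u
And g'(x) = 2
So f'(g(4)) * g'(4)
= 2 * 11 * 2
= 44

44


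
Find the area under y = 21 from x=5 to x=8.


The area under a constant function y = 21 is a rectangle.
Width = 8 - 5 = 3
Height = 21
Area = width * height
= 3 * 21
= 63

63


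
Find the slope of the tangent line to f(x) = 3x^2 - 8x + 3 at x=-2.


The slope of the tangent line equals f'(x) at the point.
f(x) = 3x^2 - 8x + 3
f'(x) = 6x - 8
At x = -2:
f'(-2) = 6 * (-2) - 8
= -12 - 8
= -20

-20


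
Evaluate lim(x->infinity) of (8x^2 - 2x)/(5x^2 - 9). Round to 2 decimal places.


For limits at infinity with equal-degree polynomials,
we compare leading coefficients.
Numerator leading term: 8x^2
Denominator leading term: 5x^2
Divide both by x^2:
lim = (8 - 2/x) / (5 - 9/x^2)
As x -> infinity, the 1/x and 1/x^2 terms vanish:
= 8/5 = 1.60

1.60


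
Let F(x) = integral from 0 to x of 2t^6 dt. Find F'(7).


By the Fundamental Theorem of Calculus (Part 1):
If F(x) = integral from 0 to x of f(t) dt, then F'(x) = f(x)
Here f(t) = 2t^6
So F'(x) = 2x^6
Evaluate at x = 7:
F'(7) = 2 * 7^6
= 2 * 117649
= 235298

235298


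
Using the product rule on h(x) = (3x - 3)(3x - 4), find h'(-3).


Let u(x) = 3x - 3 and v(x) = 3x - 4
u'(x) = 3
v'(x) = 3
Product rule: h'(x) = u'(x)*v(x) + u(x)*v'(x)
= 3 * (3x - 4) + (3x - 3) * 3
At x = -3:
u(-3) = 3 * (-3) - 3 = -12
v(-3) = 3 * (-3) - 4 = -13
h'(-3) = 3 * (-13) + (-12) * 3
= -39 - 36
= -75

-75


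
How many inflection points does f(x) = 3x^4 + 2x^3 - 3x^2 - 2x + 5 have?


Inflection points occur where f''(x) = 0 and concavity changes.
f(x) = 3x^4 + 2x^3 - 3x^2 - 2x + 5
f'(x) = 12x^3 + 6x^2 - 6x - 2
f''(x) = 36x^2 + 12x - 6
This is a quadratic in x. Use the discriminant to count real roots.
Discriminant = (12)^2 - 4 * 36 * (-6)
= 144 - (-864)
= 1008
Since discriminant > 0, f''(x) = 0 has 2 distinct real solutions.
A quadratic with two distinct real roots changes sign at each root, so concavity changes at both.
Number of inflection points: 2

2
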